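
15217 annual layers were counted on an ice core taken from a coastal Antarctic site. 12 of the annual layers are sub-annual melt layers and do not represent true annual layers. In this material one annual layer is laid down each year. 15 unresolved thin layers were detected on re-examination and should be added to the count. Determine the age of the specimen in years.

15220 years

Adjusted count: 15217 − 12 + 15 = 15220 annual layers.
With a one-to-one annual layer periodicity this is 15220 years.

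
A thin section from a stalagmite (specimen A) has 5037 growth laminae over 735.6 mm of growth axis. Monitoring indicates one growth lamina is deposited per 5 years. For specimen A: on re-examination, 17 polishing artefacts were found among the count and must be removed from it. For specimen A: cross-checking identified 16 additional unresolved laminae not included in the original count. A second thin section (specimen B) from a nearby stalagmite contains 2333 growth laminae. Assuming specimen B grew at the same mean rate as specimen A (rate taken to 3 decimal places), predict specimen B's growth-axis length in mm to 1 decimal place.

Specimen A: adjusted count: 5037 − 17 + 16 = 5036 growth laminae.
Specimen A: 5036 growth laminae at 5 years each span 5036 × 5 = 25180 years.
A: 735.6 mm over 25180 years gives 735.6 / 25180 ≈ 0.029 mm/yr.
Specimen B: at 5 years per growth lamina, 2333 × 5 = 11665 years. Length of B = 0.029 × 11665 = 338.3 mm.

338.3 mm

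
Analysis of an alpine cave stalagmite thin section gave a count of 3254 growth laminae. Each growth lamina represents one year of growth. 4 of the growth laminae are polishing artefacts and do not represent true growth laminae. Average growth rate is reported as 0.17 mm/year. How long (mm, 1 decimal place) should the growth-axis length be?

552.5 mm

After corrections the count is 3254 − 4 = 3250 growth laminae.
Length ≈ 0.17 × 3250 = 552.5 mm.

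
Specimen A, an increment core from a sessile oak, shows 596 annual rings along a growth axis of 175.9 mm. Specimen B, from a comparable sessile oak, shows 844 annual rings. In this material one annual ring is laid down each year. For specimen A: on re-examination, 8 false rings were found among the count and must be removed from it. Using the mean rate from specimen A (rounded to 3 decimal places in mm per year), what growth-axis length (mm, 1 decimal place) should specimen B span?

252.4 mm

Specimen A: correcting the raw count gives 596 − 8 = 588 true annual rings.
A: Extension rate ≈ 175.9 / 588 = 0.299 mm/year.
For B, 0.299 mm/year × 844 years = 252.4 mm.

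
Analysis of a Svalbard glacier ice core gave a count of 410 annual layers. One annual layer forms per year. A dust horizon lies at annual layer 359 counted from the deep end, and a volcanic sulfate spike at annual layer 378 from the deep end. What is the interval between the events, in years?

The two markers are separated by 378 − 359 = 19 annual layers.
At one annual layer per year, 19 years elapsed between them.

19 years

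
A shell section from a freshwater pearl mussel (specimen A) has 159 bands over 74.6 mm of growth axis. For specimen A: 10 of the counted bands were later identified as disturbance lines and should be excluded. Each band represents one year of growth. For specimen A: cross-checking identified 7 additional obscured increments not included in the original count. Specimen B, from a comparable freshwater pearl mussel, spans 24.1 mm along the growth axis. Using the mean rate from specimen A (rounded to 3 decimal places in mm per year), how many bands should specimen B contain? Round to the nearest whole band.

Specimen A: adjusted count: 159 − 10 + 7 = 156 bands.
A: Mean rate = 74.6 mm / 156 years ≈ 0.478 mm/yr.
B spans 24.1 / 0.478 = 50.42 years ≈ 50 bands.

50 bands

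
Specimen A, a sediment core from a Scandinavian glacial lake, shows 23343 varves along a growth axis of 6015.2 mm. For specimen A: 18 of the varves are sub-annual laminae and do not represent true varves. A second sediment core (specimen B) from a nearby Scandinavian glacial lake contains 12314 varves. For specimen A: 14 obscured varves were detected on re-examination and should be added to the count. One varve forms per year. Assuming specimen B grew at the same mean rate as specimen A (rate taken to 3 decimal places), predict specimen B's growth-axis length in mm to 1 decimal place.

3177.0 mm

Specimen A: adjusted count: 23343 − 18 + 14 = 23339 varves.
A: Mean rate = 6015.2 mm / 23339 years ≈ 0.258 mm/yr.
For B, 0.258 mm/year × 12314 years = 3177.0 mm.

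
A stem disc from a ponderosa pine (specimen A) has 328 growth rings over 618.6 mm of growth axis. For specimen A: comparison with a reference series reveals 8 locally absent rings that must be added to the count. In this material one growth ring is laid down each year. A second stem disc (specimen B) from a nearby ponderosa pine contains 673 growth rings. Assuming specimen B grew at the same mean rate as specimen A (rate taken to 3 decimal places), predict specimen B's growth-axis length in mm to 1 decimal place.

Specimen A: after corrections the count is 328 + 8 = 336 growth rings.
A: Extension rate ≈ 618.6 / 336 = 1.841 mm per year.
For B, 1.841 mm/year × 673 years = 1239.0 mm.

1239.0 mm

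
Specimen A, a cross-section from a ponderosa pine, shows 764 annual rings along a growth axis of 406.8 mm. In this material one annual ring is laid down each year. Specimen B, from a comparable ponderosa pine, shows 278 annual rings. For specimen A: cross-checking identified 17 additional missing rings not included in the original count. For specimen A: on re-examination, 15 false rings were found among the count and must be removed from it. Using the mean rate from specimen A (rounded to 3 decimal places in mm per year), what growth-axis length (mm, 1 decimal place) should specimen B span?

147.6 mm

Specimen A: true annual ring count = 764 − 15 + 17 = 766.
A: 406.8 mm over 766 years gives 406.8 / 766 ≈ 0.531 mm per year.
Length of B = 0.531 × 278 = 147.6 mm.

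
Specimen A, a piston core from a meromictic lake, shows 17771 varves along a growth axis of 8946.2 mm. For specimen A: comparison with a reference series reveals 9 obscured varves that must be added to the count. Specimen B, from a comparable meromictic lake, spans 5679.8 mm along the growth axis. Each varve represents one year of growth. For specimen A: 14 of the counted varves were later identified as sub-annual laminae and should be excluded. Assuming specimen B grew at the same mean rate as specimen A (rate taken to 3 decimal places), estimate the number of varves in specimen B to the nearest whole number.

11269 varves

Specimen A: correcting the raw count gives 17771 − 14 + 9 = 17766 true varves.
A: 8946.2 mm over 17766 years gives 8946.2 / 17766 ≈ 0.504 mm/year.
Specimen B: 5679.8 mm / 0.504 mm per year = 11269.44 years ≈ 11269 varves.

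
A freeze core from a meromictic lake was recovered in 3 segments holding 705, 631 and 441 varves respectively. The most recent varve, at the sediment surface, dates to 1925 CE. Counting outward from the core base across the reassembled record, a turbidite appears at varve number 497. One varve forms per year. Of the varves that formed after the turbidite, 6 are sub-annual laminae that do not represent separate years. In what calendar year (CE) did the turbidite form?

Total varves = 705 + 631 + 441 = 1777.
1777 − 497 = 1280 varves lie beyond the turbidite toward the sediment surface.
1280 − 6 false = 1274 true varves after the turbidite.
The varve at the sediment surface is 1925 CE, so the turbidite dates to 1925 − 1274 = 651 CE.

651 CE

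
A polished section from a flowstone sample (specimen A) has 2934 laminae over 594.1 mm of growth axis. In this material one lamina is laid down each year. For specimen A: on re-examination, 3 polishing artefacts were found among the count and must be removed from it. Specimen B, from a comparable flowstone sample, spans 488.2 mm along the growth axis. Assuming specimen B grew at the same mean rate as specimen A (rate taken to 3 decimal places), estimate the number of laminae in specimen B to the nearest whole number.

2405 laminae

Specimen A: after corrections the count is 2934 − 3 = 2931 laminae.
A: 594.1 mm over 2931 years gives 594.1 / 2931 ≈ 0.203 mm/year.
Specimen B: 488.2 mm / 0.203 mm per year = 2404.93 years ≈ 2405 laminae.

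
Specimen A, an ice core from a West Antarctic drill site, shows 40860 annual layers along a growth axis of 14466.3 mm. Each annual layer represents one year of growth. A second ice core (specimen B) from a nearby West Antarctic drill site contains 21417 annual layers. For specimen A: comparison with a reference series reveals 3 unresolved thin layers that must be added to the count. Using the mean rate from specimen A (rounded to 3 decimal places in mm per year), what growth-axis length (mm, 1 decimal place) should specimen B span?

7581.6 mm

Specimen A: after corrections the count is 40860 + 3 = 40863 annual layers.
A: 14466.3 mm over 40863 years gives 14466.3 / 40863 ≈ 0.354 mm/year.
B's length ≈ 0.354 × 21417 = 7581.6 mm.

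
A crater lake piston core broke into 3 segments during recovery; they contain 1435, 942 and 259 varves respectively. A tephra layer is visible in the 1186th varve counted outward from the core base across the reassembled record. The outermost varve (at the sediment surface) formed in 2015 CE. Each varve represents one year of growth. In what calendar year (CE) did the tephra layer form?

Total varves = 1435 + 942 + 259 = 2636.
Between varve 1186 and the sediment surface there are 2636 − 1186 = 1450 varves.
The varve at the sediment surface is 2015 CE, so the tephra layer dates to 2015 − 1450 = 565 CE.

565 CE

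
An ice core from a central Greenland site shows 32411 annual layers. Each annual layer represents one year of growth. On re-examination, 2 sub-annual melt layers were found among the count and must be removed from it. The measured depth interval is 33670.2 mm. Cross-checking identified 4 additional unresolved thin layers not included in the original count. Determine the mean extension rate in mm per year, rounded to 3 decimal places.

1.039 mm per year

After corrections the count is 32411 − 2 + 4 = 32413 annual layers.
Mean rate = 33670.2 mm / 32413 years ≈ 1.039 mm per year.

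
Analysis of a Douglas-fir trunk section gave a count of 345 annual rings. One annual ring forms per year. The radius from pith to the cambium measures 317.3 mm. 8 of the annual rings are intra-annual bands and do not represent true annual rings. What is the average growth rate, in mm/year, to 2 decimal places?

Adjusted count: 345 − 8 = 337 annual rings.
Extension rate ≈ 317.3 / 337 = 0.94 mm/year.

0.94 mm/year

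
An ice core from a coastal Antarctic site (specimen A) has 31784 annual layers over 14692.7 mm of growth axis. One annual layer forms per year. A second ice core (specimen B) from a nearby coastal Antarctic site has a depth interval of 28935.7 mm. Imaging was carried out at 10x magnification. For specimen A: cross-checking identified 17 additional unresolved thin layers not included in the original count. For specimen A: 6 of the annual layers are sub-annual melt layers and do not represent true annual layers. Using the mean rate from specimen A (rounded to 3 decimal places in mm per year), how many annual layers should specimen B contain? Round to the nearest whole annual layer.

62631 annual layers

Specimen A: adjusted count: 31784 − 6 + 17 = 31795 annual layers.
A: Mean rate = 14692.7 mm / 31795 years ≈ 0.462 mm/yr.
B spans 28935.7 / 0.462 = 62631.39 years ≈ 62631 annual layers.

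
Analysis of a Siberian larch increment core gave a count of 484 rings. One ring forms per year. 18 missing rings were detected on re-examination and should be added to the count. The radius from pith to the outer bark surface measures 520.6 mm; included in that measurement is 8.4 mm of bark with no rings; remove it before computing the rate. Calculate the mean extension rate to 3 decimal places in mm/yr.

After corrections the count is 484 + 18 = 502 rings.
Removing the 8.4 mm offcut leaves 520.6 − 8.4 = 512.2 mm.
Extension rate ≈ 512.2 / 502 = 1.020 mm/yr.

1.020 mm/yr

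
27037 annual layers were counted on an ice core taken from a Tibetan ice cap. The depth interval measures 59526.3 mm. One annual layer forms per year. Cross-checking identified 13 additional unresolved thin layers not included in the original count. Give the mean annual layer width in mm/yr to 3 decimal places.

Adjusted count: 27037 + 13 = 27050 annual layers.
Mean rate = 59526.3 mm / 27050 years ≈ 2.201 mm/yr.

2.201 mm/yr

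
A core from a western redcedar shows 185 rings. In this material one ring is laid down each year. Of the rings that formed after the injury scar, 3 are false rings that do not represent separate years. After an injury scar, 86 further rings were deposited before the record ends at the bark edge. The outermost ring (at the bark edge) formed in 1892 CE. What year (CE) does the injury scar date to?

86 rings post-date the injury scar.
86 − 3 false = 83 true rings after the injury scar.
The ring at the bark edge is 1892 CE, so the injury scar dates to 1892 − 83 = 1809 CE.

1809 CE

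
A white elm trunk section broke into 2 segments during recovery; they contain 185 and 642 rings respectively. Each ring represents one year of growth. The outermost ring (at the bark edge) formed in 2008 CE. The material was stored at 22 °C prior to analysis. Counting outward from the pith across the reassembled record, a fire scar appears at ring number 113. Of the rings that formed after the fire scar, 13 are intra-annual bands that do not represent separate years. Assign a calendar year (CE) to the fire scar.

Total rings = 185 + 642 = 827.
827 − 113 = 714 rings lie beyond the fire scar toward the bark edge.
Removing the 13 false rings leaves 714 − 13 = 701 true rings beyond the fire scar.
2008 − 701 = 1307 CE.

1307 CE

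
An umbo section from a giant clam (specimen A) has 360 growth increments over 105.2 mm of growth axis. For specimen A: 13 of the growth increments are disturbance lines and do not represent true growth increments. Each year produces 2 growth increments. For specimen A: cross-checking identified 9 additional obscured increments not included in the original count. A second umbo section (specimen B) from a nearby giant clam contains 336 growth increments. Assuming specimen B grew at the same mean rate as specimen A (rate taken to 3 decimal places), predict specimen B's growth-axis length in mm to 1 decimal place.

99.3 mm

Specimen A: true growth increment count = 360 − 13 + 9 = 356.
Specimen A: dividing by 2 growth increments per year: 356 / 2 = 178 years.
A: Extension rate ≈ 105.2 / 178 = 0.591 mm/yr.
Specimen B: 336 growth increments at 2 per year is 336 / 2 = 168 years. For B, 0.591 mm/year × 168 years = 99.3 mm.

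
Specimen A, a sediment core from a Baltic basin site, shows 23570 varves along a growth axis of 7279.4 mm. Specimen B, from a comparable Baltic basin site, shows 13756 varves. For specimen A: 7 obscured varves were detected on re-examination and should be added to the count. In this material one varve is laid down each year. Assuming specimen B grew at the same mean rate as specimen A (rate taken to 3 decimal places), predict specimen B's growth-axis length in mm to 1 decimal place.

4250.6 mm

Specimen A: correcting the raw count gives 23570 + 7 = 23577 true varves.
A: 7279.4 mm over 23577 years gives 7279.4 / 23577 ≈ 0.309 mm/year.
For B, 0.309 mm/year × 13756 years = 4250.6 mm.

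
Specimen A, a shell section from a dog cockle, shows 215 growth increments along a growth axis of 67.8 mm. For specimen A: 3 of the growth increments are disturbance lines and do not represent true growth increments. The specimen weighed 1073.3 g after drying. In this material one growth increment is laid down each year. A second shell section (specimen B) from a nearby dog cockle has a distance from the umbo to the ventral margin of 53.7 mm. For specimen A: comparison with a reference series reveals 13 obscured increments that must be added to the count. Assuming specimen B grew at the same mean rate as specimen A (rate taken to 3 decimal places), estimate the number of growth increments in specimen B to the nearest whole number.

Specimen A: correcting the raw count gives 215 − 3 + 13 = 225 true growth increments.
A: Mean rate = 67.8 mm / 225 years ≈ 0.301 mm/year.
Specimen B: 53.7 mm / 0.301 mm per year = 178.41 years ≈ 178 growth increments.

178 growth increments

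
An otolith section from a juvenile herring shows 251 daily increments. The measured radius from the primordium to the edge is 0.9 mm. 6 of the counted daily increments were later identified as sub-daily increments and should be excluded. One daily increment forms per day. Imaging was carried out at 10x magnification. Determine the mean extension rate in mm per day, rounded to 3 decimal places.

0.004 mm per day

True daily increment count = 251 − 6 = 245.
Mean rate = 0.9 mm / 245 days ≈ 0.004 mm per day.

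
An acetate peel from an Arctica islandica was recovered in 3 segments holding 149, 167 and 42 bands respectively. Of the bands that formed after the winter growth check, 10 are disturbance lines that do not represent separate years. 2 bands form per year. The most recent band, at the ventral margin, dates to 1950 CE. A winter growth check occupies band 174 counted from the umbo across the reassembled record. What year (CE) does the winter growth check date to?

Total bands = 149 + 167 + 42 = 358.
Between band 174 and the ventral margin there are 358 − 174 = 184 bands.
Removing the 10 false bands leaves 184 − 10 = 174 true bands beyond the winter growth check.
Dividing by 2 bands per year: 174 / 2 = 87 years.
The band at the ventral margin is 1950 CE, so the winter growth check dates to 1950 − 87 = 1863 CE.

1863 CE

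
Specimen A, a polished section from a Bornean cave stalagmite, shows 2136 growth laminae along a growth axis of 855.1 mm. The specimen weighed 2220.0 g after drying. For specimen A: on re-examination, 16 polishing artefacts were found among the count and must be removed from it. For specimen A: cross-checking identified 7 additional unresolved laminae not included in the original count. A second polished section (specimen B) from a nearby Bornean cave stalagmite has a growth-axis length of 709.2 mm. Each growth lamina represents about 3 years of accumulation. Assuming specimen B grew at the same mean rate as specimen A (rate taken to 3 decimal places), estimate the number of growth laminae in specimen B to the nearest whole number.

1764 growth laminae

Specimen A: correcting the raw count gives 2136 − 16 + 7 = 2127 true growth laminae.
Specimen A: 2127 growth laminae at 3 years each span 2127 × 3 = 6381 years.
A: Mean rate = 855.1 mm / 6381 years ≈ 0.134 mm per year.
For B, 709.2 / 0.134 = 5292.54 years; at 3 years per growth lamina that is 5292.54 / 3 ≈ 1764 growth laminae.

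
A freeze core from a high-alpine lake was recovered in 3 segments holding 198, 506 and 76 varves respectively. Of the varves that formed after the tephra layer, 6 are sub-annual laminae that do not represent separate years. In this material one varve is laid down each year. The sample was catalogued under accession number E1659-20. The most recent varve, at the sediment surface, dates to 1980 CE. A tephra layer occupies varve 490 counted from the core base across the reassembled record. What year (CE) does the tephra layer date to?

1696 CE

Total varves = 198 + 506 + 76 = 780.
The tephra layer sits at varve 490 from the core base, so 780 − 490 = 290 varves formed after it.
290 − 6 false = 284 true varves after the tephra layer.
The varve at the sediment surface is 1980 CE, so the tephra layer dates to 1980 − 284 = 1696 CE.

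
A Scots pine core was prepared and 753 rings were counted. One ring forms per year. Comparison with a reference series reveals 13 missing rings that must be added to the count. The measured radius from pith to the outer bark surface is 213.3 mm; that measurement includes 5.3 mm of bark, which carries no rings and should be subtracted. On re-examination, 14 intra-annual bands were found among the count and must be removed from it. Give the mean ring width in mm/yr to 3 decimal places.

0.277 mm/yr

After corrections the count is 753 − 14 + 13 = 752 rings.
Net length = 213.3 − 5.3 = 208.0 mm.
Extension rate ≈ 208.0 / 752 = 0.277 mm/yr.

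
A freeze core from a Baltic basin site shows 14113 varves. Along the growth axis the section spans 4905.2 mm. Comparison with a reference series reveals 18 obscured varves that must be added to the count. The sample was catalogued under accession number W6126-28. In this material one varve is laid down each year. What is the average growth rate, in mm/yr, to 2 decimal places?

0.35 mm/yr

Adjusted count: 14113 + 18 = 14131 varves.
Extension rate ≈ 4905.2 / 14131 = 0.35 mm/yr.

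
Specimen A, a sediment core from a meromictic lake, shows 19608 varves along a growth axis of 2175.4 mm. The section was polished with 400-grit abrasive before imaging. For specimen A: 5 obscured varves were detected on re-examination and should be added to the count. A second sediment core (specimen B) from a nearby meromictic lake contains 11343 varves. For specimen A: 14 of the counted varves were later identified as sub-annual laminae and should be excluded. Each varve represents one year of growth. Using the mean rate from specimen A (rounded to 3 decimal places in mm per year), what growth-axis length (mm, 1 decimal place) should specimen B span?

Specimen A: correcting the raw count gives 19608 − 14 + 5 = 19599 true varves.
A: Extension rate ≈ 2175.4 / 19599 = 0.111 mm per year.
For B, 0.111 mm/year × 11343 years = 1259.1 mm.

1259.1 mm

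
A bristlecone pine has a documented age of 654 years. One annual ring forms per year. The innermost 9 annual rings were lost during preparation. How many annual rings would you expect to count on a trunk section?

645 annual rings

Expected annual rings over 654 years: 654.
Less the 9 uncaptured annual rings: 654 − 9 = 645.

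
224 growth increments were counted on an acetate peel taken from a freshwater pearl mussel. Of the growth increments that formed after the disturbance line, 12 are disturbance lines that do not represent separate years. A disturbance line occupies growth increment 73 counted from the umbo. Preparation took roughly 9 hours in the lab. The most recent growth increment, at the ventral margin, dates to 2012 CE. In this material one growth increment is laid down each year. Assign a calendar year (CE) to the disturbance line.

The disturbance line sits at growth increment 73 from the umbo, so 224 − 73 = 151 growth increments formed after it.
Removing the 12 false growth increments leaves 151 − 12 = 139 true growth increments beyond the disturbance line.
2012 − 139 = 1873 CE.

1873 CE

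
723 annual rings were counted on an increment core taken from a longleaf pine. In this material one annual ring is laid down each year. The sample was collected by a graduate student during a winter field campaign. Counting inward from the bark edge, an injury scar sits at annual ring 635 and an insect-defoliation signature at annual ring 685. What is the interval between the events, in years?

685 − 635 = 50 annual rings lie between the two events.
One annual ring per year makes the interval 50 years.

50 years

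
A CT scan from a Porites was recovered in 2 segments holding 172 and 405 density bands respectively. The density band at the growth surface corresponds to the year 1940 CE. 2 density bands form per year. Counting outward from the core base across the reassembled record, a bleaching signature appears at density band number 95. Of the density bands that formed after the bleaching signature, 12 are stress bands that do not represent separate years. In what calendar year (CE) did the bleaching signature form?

1705 CE

Total density bands = 172 + 405 = 577.
The bleaching signature sits at density band 95 from the core base, so 577 − 95 = 482 density bands formed after it.
Removing the 12 false density bands leaves 482 − 12 = 470 true density bands beyond the bleaching signature.
With 2 density bands per year, 470 / 2 = 235 years.
The density band at the growth surface is 1940 CE, so the bleaching signature dates to 1940 − 235 = 1705 CE.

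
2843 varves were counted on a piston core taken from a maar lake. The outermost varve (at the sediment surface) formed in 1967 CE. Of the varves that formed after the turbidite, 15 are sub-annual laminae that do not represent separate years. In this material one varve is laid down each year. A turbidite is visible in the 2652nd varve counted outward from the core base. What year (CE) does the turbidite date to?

The turbidite sits at varve 2652 from the core base, so 2843 − 2652 = 191 varves formed after it.
Excluding 15 false varves: 191 − 15 = 176.
Counting back 176 years from 1967 CE places the turbidite in 1967 − 176 = 1791 CE.

1791 CE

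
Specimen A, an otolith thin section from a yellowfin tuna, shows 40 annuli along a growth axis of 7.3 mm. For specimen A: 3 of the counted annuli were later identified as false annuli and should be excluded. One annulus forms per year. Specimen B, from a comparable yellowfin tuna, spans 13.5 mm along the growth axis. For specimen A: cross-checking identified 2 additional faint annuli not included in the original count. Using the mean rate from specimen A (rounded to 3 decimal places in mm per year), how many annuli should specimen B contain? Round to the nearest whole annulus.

72 annuli

Specimen A: adjusted count: 40 − 3 + 2 = 39 annuli.
A: Mean rate = 7.3 mm / 39 years ≈ 0.187 mm/yr.
For B, 13.5 / 0.187 = 72.19 years ≈ 72 annuli.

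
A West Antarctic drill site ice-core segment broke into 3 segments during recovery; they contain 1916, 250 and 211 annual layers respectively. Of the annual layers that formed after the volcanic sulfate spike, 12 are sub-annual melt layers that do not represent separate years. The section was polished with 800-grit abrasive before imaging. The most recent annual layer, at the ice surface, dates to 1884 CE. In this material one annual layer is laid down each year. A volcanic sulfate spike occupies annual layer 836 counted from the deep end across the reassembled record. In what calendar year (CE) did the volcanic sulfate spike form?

Total annual layers = 1916 + 250 + 211 = 2377.
The volcanic sulfate spike sits at annual layer 836 from the deep end, so 2377 − 836 = 1541 annual layers formed after it.
Excluding 12 false annual layers: 1541 − 12 = 1529.
The annual layer at the ice surface is 1884 CE, so the volcanic sulfate spike dates to 1884 − 1529 = 355 CE.

355 CE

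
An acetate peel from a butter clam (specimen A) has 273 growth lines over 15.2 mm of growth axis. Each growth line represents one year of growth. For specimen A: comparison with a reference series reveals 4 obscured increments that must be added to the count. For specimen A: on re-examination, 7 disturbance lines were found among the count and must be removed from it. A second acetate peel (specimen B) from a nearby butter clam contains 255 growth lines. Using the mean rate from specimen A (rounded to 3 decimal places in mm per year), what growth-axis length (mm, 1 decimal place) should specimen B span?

14.3 mm

Specimen A: true growth line count = 273 − 7 + 4 = 270.
A: Mean rate = 15.2 mm / 270 years ≈ 0.056 mm/year.
Length of B = 0.056 × 255 = 14.3 mm.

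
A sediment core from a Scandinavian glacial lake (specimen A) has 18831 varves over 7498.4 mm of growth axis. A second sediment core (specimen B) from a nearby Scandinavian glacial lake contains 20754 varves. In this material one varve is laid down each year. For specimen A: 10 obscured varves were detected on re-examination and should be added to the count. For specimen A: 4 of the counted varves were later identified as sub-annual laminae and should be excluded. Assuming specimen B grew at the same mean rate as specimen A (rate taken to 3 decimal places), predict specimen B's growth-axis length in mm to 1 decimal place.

8260.1 mm

Specimen A: true varve count = 18831 − 4 + 10 = 18837.
A: Extension rate ≈ 7498.4 / 18837 = 0.398 mm per year.
Length of B = 0.398 × 20754 = 8260.1 mm.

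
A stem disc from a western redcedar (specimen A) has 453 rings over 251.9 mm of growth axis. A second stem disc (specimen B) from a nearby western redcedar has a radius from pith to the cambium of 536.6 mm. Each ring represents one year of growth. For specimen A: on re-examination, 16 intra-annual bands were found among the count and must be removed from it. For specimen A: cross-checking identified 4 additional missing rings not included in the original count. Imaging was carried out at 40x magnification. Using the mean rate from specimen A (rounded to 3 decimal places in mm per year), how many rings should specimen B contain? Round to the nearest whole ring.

940 rings

Specimen A: adjusted count: 453 − 16 + 4 = 441 rings.
A: 251.9 mm over 441 years gives 251.9 / 441 ≈ 0.571 mm/year.
Specimen B: 536.6 mm / 0.571 mm per year = 939.75 years ≈ 940 rings.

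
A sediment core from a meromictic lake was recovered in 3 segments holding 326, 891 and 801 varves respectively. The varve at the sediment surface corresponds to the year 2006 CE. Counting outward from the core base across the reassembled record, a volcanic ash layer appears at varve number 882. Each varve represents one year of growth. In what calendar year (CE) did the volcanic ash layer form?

Total varves = 326 + 891 + 801 = 2018.
Between varve 882 and the sediment surface there are 2018 − 882 = 1136 varves.
2006 − 1136 = 870 CE.

870 CE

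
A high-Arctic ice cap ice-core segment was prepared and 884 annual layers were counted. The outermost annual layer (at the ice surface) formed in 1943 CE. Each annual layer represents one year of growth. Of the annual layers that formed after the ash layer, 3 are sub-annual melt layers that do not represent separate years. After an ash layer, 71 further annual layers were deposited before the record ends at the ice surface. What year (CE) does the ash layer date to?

1875 CE

There are 71 annual layers younger than the ash layer.
Removing the 3 false annual layers leaves 71 − 3 = 68 true annual layers beyond the ash layer.
1943 − 68 = 1875 CE.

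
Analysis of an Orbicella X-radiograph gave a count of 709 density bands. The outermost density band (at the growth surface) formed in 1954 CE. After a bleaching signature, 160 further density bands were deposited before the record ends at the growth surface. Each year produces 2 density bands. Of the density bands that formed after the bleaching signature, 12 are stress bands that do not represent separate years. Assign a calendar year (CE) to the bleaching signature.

1880 CE

160 density bands post-date the bleaching signature.
Excluding 12 false density bands: 160 − 12 = 148.
With 2 density bands per year, 148 / 2 = 74 years.
1954 − 74 = 1880 CE.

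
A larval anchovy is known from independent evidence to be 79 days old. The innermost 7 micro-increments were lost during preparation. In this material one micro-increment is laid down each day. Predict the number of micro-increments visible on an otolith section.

72 micro-increments

Expected micro-increments over 79 days: 79.
Less the 7 uncaptured micro-increments: 79 − 7 = 72.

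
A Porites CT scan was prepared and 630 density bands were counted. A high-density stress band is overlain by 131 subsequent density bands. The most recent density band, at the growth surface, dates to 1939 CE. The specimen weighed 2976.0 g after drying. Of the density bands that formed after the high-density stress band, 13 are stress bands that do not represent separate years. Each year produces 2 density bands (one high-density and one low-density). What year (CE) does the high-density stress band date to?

131 density bands post-date the high-density stress band.
Excluding 13 false density bands: 131 − 13 = 118.
118 density bands at 2 per year is 118 / 2 = 59 years.
The density band at the growth surface is 1939 CE, so the high-density stress band dates to 1939 − 59 = 1880 CE.

1880 CE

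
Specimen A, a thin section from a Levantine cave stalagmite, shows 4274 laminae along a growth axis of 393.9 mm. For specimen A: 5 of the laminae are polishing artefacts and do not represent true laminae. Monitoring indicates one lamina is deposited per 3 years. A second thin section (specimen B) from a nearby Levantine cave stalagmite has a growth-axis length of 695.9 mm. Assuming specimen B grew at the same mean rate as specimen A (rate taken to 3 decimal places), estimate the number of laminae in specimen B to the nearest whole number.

7483 laminae

Specimen A: true lamina count = 4274 − 5 = 4269.
Specimen A: multiplying by 3 years per lamina: 4269 × 3 = 12807 years.
A: Mean rate = 393.9 mm / 12807 years ≈ 0.031 mm per year.
For B, 695.9 / 0.031 = 22448.39 years; at 3 years per lamina that is 22448.39 / 3 ≈ 7483 laminae.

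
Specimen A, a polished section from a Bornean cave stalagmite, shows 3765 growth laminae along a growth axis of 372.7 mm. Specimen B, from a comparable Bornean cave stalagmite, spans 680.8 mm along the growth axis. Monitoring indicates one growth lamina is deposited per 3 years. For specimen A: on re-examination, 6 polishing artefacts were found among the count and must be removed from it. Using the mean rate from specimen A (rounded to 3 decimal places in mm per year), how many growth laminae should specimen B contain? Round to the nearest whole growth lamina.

Specimen A: adjusted count: 3765 − 6 = 3759 growth laminae.
Specimen A: 3759 growth laminae at 3 years each span 3759 × 3 = 11277 years.
A: 372.7 mm over 11277 years gives 372.7 / 11277 ≈ 0.033 mm/yr.
For B, 680.8 / 0.033 = 20630.30 years; at 3 years per growth lamina that is 20630.30 / 3 ≈ 6877 growth laminae.

6877 growth laminae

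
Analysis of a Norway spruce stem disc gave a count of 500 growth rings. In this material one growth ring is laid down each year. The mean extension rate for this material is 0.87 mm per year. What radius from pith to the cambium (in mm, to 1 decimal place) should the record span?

435.0 mm

The record spans 500 years at 0.87 mm per year.
Predicted length = 0.87 mm/year × 500 years = 435.0 mm.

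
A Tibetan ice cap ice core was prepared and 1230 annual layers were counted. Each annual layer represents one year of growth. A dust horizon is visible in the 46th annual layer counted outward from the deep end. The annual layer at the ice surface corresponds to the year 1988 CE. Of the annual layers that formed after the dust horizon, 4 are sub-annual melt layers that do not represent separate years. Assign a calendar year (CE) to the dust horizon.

1230 − 46 = 1184 annual layers lie beyond the dust horizon toward the ice surface.
Excluding 4 false annual layers: 1184 − 4 = 1180.
The annual layer at the ice surface is 1988 CE, so the dust horizon dates to 1988 − 1180 = 808 CE.

808 CE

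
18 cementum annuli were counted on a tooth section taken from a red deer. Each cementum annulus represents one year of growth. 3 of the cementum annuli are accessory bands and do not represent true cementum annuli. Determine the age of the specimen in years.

15 years

After corrections the count is 18 − 3 = 15 cementum annuli.
One cementum annulus per year makes the duration 15 years.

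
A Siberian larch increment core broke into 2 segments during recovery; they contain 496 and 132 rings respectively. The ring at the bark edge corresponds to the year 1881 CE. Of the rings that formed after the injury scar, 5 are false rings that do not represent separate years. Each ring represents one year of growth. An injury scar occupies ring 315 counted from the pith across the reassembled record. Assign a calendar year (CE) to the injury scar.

Total rings = 496 + 132 = 628.
Between ring 315 and the bark edge there are 628 − 315 = 313 rings.
313 − 5 false = 308 true rings after the injury scar.
The ring at the bark edge is 1881 CE, so the injury scar dates to 1881 − 308 = 1573 CE.

1573 CE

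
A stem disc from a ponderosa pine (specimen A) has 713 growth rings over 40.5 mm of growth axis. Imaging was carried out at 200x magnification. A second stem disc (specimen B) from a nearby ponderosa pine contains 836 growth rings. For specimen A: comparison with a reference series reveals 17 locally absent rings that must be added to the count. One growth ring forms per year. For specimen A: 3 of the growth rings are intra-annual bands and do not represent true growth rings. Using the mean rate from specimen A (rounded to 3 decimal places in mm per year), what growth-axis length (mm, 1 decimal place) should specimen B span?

Specimen A: after corrections the count is 713 − 3 + 17 = 727 growth rings.
A: Extension rate ≈ 40.5 / 727 = 0.056 mm/yr.
For B, 0.056 mm/year × 836 years = 46.8 mm.

46.8 mm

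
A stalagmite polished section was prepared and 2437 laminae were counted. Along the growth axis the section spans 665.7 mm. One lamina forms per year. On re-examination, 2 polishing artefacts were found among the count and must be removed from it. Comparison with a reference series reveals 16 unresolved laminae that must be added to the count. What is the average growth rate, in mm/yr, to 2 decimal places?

0.27 mm/yr

True lamina count = 2437 − 2 + 16 = 2451.
665.7 mm over 2451 years gives 665.7 / 2451 ≈ 0.27 mm/yr.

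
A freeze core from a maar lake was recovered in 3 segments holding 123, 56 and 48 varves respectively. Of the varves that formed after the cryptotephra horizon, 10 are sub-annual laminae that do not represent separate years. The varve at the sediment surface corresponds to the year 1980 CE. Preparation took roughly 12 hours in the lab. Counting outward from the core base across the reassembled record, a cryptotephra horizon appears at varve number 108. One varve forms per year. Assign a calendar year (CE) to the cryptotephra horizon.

1871 CE

Total varves = 123 + 56 + 48 = 227.
227 − 108 = 119 varves lie beyond the cryptotephra horizon toward the sediment surface.
Excluding 10 false varves: 119 − 10 = 109.
Counting back 109 years from 1980 CE places the cryptotephra horizon in 1980 − 109 = 1871 CE.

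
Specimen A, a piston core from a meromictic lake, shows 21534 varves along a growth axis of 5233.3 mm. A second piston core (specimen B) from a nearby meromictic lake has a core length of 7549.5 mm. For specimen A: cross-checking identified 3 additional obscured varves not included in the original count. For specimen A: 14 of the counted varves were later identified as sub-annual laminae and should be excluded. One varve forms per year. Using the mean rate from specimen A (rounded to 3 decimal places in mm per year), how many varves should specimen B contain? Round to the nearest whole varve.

31068 varves

Specimen A: correcting the raw count gives 21534 − 14 + 3 = 21523 true varves.
A: Extension rate ≈ 5233.3 / 21523 = 0.243 mm/yr.
Specimen B: 7549.5 mm / 0.243 mm per year = 31067.90 years ≈ 31068 varves.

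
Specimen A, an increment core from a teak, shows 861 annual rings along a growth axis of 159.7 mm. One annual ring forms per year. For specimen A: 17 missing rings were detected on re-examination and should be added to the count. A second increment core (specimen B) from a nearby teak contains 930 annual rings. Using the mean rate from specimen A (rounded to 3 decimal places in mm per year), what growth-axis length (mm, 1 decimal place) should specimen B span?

Specimen A: correcting the raw count gives 861 + 17 = 878 true annual rings.
A: Extension rate ≈ 159.7 / 878 = 0.182 mm/yr.
For B, 0.182 mm/year × 930 years = 169.3 mm.

169.3 mm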